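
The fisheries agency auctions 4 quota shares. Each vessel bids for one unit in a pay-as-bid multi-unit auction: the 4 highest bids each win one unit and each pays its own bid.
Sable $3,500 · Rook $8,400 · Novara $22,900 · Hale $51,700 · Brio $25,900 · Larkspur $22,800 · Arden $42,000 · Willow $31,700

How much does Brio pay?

Sorting: 51,700 (Hale), 42,000 (Arden), 31,700 (Willow), 25,900 (Brio), 22,900 (Novara), 22,800 (Larkspur), …
Top 4: Hale, Arden, Willow, Brio.
Brio wins → own bid $25,900.

Brio pays $25,900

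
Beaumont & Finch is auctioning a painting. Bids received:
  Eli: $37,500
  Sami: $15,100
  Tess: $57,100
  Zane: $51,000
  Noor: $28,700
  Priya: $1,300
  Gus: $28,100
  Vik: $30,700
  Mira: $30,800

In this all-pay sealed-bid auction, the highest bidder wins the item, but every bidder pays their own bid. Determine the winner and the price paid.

Sorting bids: 57,100 (Tess) > 51,000 (Zane) > 37,500 (Eli) > 30,800 (Mira) > 30,700 (Vik) > 28,700 (Noor) > …
Tess is highest and takes the item; every bidder forfeits their bid.

Tess pays $57,100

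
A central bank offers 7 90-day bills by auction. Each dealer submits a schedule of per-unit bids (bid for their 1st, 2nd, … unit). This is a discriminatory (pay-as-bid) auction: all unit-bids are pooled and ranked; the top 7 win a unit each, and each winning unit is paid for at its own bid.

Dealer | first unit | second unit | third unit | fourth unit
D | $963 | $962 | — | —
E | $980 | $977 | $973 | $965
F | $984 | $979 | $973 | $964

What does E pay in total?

Pooled unit-bids ranked (top 7): 984 (F-1), 980 (E-1), 979 (F-2), 977 (E-2), 973 (E-3), 973 (F-3), 965 (E-4)
Next rejected bid: $964 (not a price — pay-as-bid).
E's winning unit-bids: 980 + 977 + 973 + 965 = $3,895.

E pays $3,895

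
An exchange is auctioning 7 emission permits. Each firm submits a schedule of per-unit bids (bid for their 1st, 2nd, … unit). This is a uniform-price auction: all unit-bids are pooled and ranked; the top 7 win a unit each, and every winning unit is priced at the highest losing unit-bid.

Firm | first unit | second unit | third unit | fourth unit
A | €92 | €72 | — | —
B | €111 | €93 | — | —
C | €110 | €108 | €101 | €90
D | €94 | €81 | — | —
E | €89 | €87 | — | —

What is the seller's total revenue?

All unit-bids, highest first — top 7: 111 (B-1), 110 (C-1), 108 (C-2), 101 (C-3), 94 (D-1), 93 (B-2), 92 (A-1)
Highest rejected unit-bid = €90.
Allocation: A 1, B 2, C 3, D 1. Every unit priced at €90.
Revenue = 7 × 90 = €630.

Total revenue: €630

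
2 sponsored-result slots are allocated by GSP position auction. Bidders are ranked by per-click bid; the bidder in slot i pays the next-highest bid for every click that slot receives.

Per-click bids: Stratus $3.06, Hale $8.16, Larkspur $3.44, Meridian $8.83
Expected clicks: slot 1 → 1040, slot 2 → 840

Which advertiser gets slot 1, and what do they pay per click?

Meridian; $8.16 per click

Per-click bids in order: $8.83 (Meridian) > $8.16 (Hale) > $3.44 (Larkspur) > …
Slot 1 goes to the first-ranked bidder, Meridian, who pays the next bid down: $8.16/click.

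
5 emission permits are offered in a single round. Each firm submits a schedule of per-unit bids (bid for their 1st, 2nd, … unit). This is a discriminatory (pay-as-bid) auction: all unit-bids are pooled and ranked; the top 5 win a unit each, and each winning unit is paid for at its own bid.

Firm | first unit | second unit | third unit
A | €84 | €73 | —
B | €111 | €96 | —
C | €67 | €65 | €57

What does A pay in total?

A pays €157

Merging the schedules and taking the best 5: 111 (B-1), 96 (B-2), 84 (A-1), 73 (A-2), 67 (C-1)
Next rejected bid: €65 (not a price — pay-as-bid).
A's winning unit-bids: 84 + 73 = €157.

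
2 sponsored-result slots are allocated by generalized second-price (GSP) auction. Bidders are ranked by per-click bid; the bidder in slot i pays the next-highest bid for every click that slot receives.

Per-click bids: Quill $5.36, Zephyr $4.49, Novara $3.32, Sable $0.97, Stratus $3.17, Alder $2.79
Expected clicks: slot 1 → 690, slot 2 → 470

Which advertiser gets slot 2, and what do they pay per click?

Per-click bids in order: $5.36 (Quill) > $4.49 (Zephyr) > $3.32 (Novara) > …
Slot 2 goes to the second-ranked bidder, Zephyr, who pays the next bid down: $3.32/click.

Zephyr; $3.32 per click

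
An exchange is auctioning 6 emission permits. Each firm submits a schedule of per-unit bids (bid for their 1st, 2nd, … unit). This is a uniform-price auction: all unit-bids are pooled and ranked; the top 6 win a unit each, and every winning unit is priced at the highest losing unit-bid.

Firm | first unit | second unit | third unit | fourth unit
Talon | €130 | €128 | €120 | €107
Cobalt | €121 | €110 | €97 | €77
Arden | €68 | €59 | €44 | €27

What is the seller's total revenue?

Pooled unit-bids ranked (top 6): 130 (Talon-1), 128 (Talon-2), 121 (Cobalt-1), 120 (Talon-3), 110 (Cobalt-2), 107 (Talon-4)
Highest rejected unit-bid = €97.
Allocation: Cobalt 2, Talon 4. Every unit priced at €97.
Revenue = 6 × 97 = €582.

Total revenue: €582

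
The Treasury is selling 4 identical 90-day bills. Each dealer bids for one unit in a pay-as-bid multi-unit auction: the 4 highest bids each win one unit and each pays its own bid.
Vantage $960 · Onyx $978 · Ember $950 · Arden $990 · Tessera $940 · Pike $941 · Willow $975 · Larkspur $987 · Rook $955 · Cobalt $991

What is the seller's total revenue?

Ordering the bids: 991 (Cobalt), 990 (Arden), 987 (Larkspur), 978 (Onyx), 975 (Willow), 960 (Vantage), …
The 4 highest are Cobalt, Arden, Larkspur, Onyx.
Total revenue = 991 + 990 + 987 + 978 = $3,946.

Total revenue: $3,946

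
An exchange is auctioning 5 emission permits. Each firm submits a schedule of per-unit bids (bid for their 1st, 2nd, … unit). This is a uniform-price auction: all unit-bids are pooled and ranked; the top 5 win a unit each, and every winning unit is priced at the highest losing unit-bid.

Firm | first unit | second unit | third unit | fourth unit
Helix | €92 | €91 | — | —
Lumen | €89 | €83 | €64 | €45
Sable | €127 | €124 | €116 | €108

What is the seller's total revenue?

Total revenue: €455

Pooled unit-bids ranked (top 5): 127 (Sable-1), 124 (Sable-2), 116 (Sable-3), 108 (Sable-4), 92 (Helix-1)
Highest rejected unit-bid = €91.
Allocation: Helix 1, Sable 4. Every unit priced at €91.
Revenue = 5 × 91 = €455.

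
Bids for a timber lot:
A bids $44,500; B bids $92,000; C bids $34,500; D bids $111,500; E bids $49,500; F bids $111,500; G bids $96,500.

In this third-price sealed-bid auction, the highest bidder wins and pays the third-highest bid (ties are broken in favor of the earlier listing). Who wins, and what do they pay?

Third-price sealed-bid auction: the highest bidder wins and pays the third-highest bid.
Sorting bids: 111,500 (D) > 111,500 (F) > 96,500 (G) > 92,000 (B) > 49,500 (E) > 44,500 (A) > …
Tie at $111,500 → D wins by tie-break.
D is highest; pays the third-highest bid, $96,500.

D pays $96,500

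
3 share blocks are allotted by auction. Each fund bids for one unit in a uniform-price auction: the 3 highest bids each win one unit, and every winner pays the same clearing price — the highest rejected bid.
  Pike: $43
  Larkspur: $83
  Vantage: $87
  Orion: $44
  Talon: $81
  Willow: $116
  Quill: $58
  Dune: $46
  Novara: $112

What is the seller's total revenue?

Total revenue: $249

Ordering the bids: 116 (Willow), 112 (Novara), 87 (Vantage), 83 (Larkspur), 81 (Talon), …
The 3 highest are Willow, Novara, Vantage.
Highest unsuccessful bid: $83 → clearing price.
Total revenue = 3 × $83 = $249.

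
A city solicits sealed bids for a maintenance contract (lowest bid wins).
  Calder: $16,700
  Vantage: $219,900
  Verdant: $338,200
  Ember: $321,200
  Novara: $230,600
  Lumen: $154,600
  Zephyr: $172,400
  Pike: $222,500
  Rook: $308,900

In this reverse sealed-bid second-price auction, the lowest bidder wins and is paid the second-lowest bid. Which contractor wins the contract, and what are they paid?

Bids in order: 16,700 (Calder) < 154,600 (Lumen) < 172,400 (Zephyr) < 219,900 (Vantage) < 222,500 (Pike) < 230,600 (Novara) < …
Calder wins with the lowest bid; price is set by the runner-up at $154,600.

Calder is paid $154,600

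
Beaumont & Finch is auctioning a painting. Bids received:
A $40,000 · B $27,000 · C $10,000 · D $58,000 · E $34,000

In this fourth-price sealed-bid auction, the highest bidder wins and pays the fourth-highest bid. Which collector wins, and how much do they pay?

Sorting bids: 58,000 (D) > 40,000 (A) > 34,000 (E) > 27,000 (B) > 10,000 (C)
D is highest; pays the fourth-highest bid, $27,000.

D pays $27,000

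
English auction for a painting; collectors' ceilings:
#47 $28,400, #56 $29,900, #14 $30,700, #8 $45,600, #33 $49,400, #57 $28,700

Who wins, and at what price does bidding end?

#33 wins at $45,600

Open ascending-bid auction: the price rises until one bidder remains; the winner pays the price at which the last rival dropped out.
Limits in order: 49,400 (#33) > 45,600 (#8) > 30,700 (#14) > 29,900 (#56) > 28,700 (#57) > 28,400 (#47)
Once the price passes $45,600, only #33 is left; the hammer falls at #8's limit of $45,600.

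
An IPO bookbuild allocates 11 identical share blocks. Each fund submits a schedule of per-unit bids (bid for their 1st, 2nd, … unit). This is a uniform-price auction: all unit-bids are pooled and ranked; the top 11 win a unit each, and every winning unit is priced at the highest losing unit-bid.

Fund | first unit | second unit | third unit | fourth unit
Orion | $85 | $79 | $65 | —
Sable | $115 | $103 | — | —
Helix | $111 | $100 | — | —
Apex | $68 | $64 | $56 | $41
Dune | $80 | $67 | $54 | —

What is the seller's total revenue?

Total revenue: $616

Merging the schedules and taking the best 11: 115 (Sable-1), 111 (Helix-1), 103 (Sable-2), 100 (Helix-2), 85 (Orion-1), 80 (Dune-1), 79 (Orion-2), 68 (Apex-1), 67 (Dune-2), 65 (Orion-3), 64 (Apex-2)
The (k+1)-th unit-bid is $56.
Allocation: Apex 2, Dune 2, Helix 2, Orion 3, Sable 2. Every unit priced at $56.
Revenue = 11 × 56 = $616.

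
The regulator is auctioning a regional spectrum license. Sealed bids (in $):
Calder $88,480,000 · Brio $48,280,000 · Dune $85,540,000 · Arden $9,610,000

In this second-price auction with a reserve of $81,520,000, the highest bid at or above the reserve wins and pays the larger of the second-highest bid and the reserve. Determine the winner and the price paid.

Sorting bids: 88,480,000 (Calder) > 85,540,000 (Dune) > 48,280,000 (Brio) > 9,610,000 (Arden)
Calder has the top bid at or above the reserve ($88,480,000).
max(second-highest $85,540,000, reserve $81,520,000) = $85,540,000; the reserve does not bind.

Calder pays $85,540,000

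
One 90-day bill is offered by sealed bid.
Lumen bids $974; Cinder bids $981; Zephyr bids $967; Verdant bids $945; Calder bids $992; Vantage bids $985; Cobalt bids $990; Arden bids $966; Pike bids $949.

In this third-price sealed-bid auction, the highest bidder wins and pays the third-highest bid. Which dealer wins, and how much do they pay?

Calder pays $985

Third-price sealed-bid auction: the highest bidder wins and pays the third-highest bid.
Bids ranked: 992 (Calder) > 990 (Cobalt) > 985 (Vantage) > 981 (Cinder) > 974 (Lumen) > 967 (Zephyr) > …
Calder wins; payment is bid #3 in the ranking = $985.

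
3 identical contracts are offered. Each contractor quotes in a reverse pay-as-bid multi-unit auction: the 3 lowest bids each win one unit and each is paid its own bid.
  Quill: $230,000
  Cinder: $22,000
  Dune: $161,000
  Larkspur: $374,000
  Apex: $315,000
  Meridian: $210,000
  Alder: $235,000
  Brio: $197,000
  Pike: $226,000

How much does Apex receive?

Ordering the bids: 22,000 (Cinder), 161,000 (Dune), 197,000 (Brio), 210,000 (Meridian), 226,000 (Pike), …
Winners (3 units): Cinder, Dune, Brio.
Apex does not win → $0.

Apex is paid $0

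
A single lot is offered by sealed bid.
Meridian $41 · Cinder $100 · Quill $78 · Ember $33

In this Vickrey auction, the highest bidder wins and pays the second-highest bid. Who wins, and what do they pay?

Cinder pays $78

Vickrey auction: the highest bidder wins and pays the second-highest bid.
Bids ranked: 100 (Cinder) > 78 (Quill) > 41 (Meridian) > 33 (Ember)
Cinder is highest; pays the second-highest bid, $78.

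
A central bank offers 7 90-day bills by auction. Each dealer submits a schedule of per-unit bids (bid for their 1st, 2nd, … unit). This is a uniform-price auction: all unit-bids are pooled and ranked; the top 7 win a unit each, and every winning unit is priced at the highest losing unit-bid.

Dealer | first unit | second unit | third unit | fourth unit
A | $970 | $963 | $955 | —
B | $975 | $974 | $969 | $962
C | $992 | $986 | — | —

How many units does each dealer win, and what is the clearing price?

A 2, B 3, C 2; clearing price $962

Merging the schedules and taking the best 7: 992 (C-1), 986 (C-2), 975 (B-1), 974 (B-2), 970 (A-1), 969 (B-3), 963 (A-2)
Highest rejected unit-bid = $962.
Allocation: A 2, B 3, C 2.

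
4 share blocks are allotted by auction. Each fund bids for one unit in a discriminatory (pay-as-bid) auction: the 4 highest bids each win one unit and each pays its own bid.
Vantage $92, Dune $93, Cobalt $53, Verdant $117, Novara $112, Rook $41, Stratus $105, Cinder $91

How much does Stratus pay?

Stratus pays $105

Ordering the bids: 117 (Verdant), 112 (Novara), 105 (Stratus), 93 (Dune), 92 (Vantage), 91 (Cinder), …
Top 4: Verdant, Novara, Stratus, Dune.
Stratus wins → own bid $105.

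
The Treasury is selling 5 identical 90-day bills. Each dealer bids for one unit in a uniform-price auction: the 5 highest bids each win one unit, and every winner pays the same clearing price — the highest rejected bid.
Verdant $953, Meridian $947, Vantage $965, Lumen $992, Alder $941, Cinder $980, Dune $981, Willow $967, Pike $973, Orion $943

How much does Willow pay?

Willow pays $965

Bids ranked high→low: 992 (Lumen), 981 (Dune), 980 (Cinder), 973 (Pike), 967 (Willow), 965 (Vantage), 953 (Verdant), …
Winners (5 units): Lumen, Dune, Cinder, Pike, Willow.
Highest unsuccessful bid: $965 → clearing price.
Willow wins → pays $965.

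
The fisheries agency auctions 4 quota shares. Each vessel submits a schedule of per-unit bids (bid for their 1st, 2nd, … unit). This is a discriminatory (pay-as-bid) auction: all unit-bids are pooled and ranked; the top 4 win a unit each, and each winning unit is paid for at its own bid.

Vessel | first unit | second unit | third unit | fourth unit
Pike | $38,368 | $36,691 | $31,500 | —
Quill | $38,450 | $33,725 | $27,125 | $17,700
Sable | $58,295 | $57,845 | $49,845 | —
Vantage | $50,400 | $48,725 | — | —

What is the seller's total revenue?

Total revenue: $216,385

Merging the schedules and taking the best 4: 58,295 (Sable-1), 57,845 (Sable-2), 50,400 (Vantage-1), 49,845 (Sable-3)
Next rejected bid: $48,725 (not a price — pay-as-bid).
Each winning unit pays its own bid.
Revenue = 58,295 + 57,845 + 50,400 + 49,845 = $216,385.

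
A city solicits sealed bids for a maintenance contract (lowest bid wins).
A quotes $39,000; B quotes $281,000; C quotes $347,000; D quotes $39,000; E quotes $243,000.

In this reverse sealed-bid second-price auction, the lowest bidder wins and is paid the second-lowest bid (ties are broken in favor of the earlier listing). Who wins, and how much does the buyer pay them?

A is paid $39,000

Reverse sealed-bid second-price auction: the lowest bidder wins and is paid the second-lowest bid.
Bids ranked: 39,000 (A) < 39,000 (D) < 243,000 (E) < 281,000 (B) < 347,000 (C)
Tie at $39,000 → A wins by tie-break.
Second-price: A is paid D's bid of $39,000.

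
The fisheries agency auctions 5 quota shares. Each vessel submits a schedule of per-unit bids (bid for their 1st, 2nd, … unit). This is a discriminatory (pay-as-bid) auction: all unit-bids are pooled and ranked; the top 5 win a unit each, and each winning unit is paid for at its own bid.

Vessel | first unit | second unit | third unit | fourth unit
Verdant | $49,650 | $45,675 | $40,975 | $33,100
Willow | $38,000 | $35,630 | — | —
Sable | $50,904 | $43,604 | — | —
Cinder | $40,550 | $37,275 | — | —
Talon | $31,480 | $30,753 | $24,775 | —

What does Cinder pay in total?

Cinder pays $0

All unit-bids, highest first — top 5: 50,904 (Sable-1), 49,650 (Verdant-1), 45,675 (Verdant-2), 43,604 (Sable-2), 40,975 (Verdant-3)
Next rejected bid: $40,550 (not a price — pay-as-bid).
Cinder wins no units.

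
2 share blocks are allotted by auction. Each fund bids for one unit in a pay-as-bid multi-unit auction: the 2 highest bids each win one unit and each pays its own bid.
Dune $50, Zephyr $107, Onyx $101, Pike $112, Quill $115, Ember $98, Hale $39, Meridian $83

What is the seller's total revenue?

Total revenue: $227

Sorting: 115 (Quill), 112 (Pike), 107 (Zephyr), 101 (Onyx), …
The 2 highest are Quill, Pike.
Total revenue = 115 + 112 = $227.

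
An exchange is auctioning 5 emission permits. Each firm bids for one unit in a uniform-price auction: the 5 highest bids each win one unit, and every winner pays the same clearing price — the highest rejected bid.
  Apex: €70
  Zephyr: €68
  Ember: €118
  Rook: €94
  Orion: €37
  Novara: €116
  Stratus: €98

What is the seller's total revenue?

Total revenue: €340

Sorting: 118 (Ember), 116 (Novara), 98 (Stratus), 94 (Rook), 70 (Apex), 68 (Zephyr), 37 (Orion)
Winners (5 units): Ember, Novara, Stratus, Rook, Apex.
Clearing price = highest rejected bid = €68.
Total revenue = 5 × €68 = €340.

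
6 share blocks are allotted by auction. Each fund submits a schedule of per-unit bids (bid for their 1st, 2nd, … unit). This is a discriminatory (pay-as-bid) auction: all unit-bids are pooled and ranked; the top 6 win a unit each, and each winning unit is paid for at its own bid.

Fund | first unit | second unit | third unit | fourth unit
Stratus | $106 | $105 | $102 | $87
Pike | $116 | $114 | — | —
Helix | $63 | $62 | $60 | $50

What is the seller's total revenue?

Total revenue: $630

Pooled unit-bids ranked (top 6): 116 (Pike-1), 114 (Pike-2), 106 (Stratus-1), 105 (Stratus-2), 102 (Stratus-3), 87 (Stratus-4)
Next rejected bid: $63 (not a price — pay-as-bid).
Each winning unit pays its own bid.
Revenue = 116 + 114 + 106 + 105 + 102 + 87 = $630.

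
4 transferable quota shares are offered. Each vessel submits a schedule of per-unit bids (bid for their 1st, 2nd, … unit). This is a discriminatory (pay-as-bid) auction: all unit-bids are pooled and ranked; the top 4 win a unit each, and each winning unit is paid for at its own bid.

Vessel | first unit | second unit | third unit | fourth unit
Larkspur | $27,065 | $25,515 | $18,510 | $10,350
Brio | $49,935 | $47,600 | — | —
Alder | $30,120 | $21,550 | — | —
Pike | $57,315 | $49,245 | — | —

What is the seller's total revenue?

Total revenue: $204,095

Merging the schedules and taking the best 4: 57,315 (Pike-1), 49,935 (Brio-1), 49,245 (Pike-2), 47,600 (Brio-2)
Next rejected bid: $30,120 (not a price — pay-as-bid).
Each winning unit pays its own bid.
Revenue = 57,315 + 49,935 + 49,245 + 47,600 = $204,095.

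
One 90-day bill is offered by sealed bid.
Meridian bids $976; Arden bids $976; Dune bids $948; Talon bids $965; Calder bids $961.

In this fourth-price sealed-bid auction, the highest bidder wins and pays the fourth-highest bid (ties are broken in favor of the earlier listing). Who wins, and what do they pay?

Bids ranked: 976 (Meridian) > 976 (Arden) > 965 (Talon) > 961 (Calder) > 948 (Dune)
Tie at $976 → Meridian wins by tie-break.
Meridian is highest; pays the fourth-highest bid, $961.

Meridian pays $961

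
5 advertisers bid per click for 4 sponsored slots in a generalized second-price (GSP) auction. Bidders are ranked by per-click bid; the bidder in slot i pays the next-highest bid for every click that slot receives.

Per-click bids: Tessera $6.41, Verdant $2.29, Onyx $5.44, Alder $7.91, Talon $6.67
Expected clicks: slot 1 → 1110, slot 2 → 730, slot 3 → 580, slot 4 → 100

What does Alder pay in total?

Alder pays $7403.70

Ranked by bid: $7.91 (Alder) > $6.67 (Talon) > $6.41 (Tessera) > $5.44 (Onyx) > $2.29 (Verdant)
Alder holds slot 1 → pays next bid $6.67 × 1110 clicks = $7403.70.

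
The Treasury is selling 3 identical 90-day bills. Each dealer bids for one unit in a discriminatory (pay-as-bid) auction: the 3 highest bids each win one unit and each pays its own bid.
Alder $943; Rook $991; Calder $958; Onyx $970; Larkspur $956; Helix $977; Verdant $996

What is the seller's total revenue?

Ordering the bids: 996 (Verdant), 991 (Rook), 977 (Helix), 970 (Onyx), 958 (Calder), …
Winners (3 units): Verdant, Rook, Helix.
Total revenue = 996 + 991 + 977 = $2,964.

Total revenue: $2,964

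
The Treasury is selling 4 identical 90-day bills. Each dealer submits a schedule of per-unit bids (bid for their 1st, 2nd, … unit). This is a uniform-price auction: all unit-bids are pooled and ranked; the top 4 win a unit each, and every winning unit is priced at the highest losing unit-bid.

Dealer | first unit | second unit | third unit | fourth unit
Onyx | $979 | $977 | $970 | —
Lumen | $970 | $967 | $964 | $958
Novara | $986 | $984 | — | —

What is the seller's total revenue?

Merging the schedules and taking the best 4: 986 (Novara-1), 984 (Novara-2), 979 (Onyx-1), 977 (Onyx-2)
The (k+1)-th unit-bid is $970.
Allocation: Novara 2, Onyx 2. Every unit priced at $970.
Revenue = 4 × 970 = $3,880.

Total revenue: $3,880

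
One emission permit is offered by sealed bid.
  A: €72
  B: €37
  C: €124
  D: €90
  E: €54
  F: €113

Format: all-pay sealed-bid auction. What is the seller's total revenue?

Sorting bids: 124 (C) > 113 (F) > 90 (D) > 72 (A) > 54 (E) > 37 (B)
Every bidder forfeits their bid regardless of winning.
Revenue = 72 + 37 + 124 + 90 + 54 + 113 = €490.

Total revenue: €490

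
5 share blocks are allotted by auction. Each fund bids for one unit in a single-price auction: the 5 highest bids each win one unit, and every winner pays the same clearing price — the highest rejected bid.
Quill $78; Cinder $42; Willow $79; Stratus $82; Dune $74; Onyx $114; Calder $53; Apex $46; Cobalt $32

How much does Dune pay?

Ordering the bids: 114 (Onyx), 82 (Stratus), 79 (Willow), 78 (Quill), 74 (Dune), 53 (Calder), 46 (Apex), …
Top 5: Onyx, Stratus, Willow, Quill, Dune.
Clearing price = highest rejected bid = $53.
Dune wins → pays $53.

Dune pays $53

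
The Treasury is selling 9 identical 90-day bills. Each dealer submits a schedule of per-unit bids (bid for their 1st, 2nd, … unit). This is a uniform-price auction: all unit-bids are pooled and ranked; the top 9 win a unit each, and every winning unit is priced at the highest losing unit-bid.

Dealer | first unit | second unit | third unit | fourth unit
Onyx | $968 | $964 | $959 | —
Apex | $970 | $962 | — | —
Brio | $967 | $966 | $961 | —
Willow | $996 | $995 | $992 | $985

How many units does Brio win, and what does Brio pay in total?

All unit-bids, highest first — top 9: 996 (Willow-1), 995 (Willow-2), 992 (Willow-3), 985 (Willow-4), 970 (Apex-1), 968 (Onyx-1), 967 (Brio-1), 966 (Brio-2), 964 (Onyx-2)
The (k+1)-th unit-bid is $962.
Brio wins 2 unit(s) at $962 each.

Brio: 2 units, pays $1,924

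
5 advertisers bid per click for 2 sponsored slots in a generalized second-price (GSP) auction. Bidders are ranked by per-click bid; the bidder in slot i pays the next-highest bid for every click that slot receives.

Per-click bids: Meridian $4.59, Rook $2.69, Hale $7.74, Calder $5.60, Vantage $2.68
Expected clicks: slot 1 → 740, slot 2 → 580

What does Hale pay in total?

Sorting advertisers: $7.74 (Hale) > $5.60 (Calder) > $4.59 (Meridian) > …
Hale holds slot 1 → pays next bid $5.60 × 740 clicks = $4144.00.

Hale pays $4144.00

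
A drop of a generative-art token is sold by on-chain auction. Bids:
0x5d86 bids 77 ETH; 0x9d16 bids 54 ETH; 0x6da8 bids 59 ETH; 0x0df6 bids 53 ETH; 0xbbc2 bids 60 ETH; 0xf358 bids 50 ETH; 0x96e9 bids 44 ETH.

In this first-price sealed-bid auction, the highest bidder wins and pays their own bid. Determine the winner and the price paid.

Bids ranked: 77 (0x5d86) > 60 (0xbbc2) > 59 (0x6da8) > 54 (0x9d16) > 53 (0x0df6) > 50 (0xf358) > …
First-price: 0x5d86 pays what they bid, 77 ETH.

0x5d86 pays 77 ETH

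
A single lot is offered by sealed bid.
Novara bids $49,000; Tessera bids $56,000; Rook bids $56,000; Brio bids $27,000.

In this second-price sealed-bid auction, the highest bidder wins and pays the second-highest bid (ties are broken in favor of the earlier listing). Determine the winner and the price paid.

Second-price sealed-bid auction: the highest bidder wins and pays the second-highest bid.
Sorting bids: 56,000 (Tessera) > 56,000 (Rook) > 49,000 (Novara) > 27,000 (Brio)
Tie at $56,000 → Tessera wins by tie-break.
Tessera wins with the highest bid; price is set by the runner-up at $56,000.

Tessera pays $56,000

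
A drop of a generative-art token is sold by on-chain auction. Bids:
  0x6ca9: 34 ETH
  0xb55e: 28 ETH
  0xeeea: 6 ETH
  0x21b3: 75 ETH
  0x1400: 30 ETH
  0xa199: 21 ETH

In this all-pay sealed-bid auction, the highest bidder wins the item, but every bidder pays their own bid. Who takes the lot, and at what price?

0x21b3 pays 75 ETH

Bids in order: 75 (0x21b3) > 34 (0x6ca9) > 30 (0x1400) > 28 (0xb55e) > 21 (0xa199) > 6 (0xeeea)
0x21b3 wins with the top bid; all bids are sunk regardless.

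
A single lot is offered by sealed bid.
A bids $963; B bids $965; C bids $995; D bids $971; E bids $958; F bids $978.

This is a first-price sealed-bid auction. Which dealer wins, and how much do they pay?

C pays $995

Sorting bids: 995 (C) > 978 (F) > 971 (D) > 965 (B) > 963 (A) > 958 (E)
First-price: C pays what they bid, $995.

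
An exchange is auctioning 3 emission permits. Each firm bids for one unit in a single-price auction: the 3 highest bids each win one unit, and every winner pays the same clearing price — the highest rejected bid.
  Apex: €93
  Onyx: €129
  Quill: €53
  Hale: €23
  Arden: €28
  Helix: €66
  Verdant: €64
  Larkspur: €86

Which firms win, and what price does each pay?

Ordering the bids: 129 (Onyx), 93 (Apex), 86 (Larkspur), 66 (Helix), 64 (Verdant), …
Winners (3 units): Onyx, Apex, Larkspur.
Highest unsuccessful bid: €66 → clearing price.

Onyx, Apex, Larkspur; each pays €66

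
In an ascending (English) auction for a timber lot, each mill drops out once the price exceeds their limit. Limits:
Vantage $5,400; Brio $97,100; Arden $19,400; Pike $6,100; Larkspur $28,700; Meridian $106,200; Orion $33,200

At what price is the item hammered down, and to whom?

Meridian wins at $97,100

Rule: the price rises until one bidder remains; the winner pays the price at which the last rival dropped out.
Sorting limits: 106,200 (Meridian) > 97,100 (Brio) > 33,200 (Orion) > 28,700 (Larkspur) > 19,400 (Arden) > 6,100 (Pike) > …
Brio is the last rival to drop out, at $97,100; Meridian remains and wins at that price.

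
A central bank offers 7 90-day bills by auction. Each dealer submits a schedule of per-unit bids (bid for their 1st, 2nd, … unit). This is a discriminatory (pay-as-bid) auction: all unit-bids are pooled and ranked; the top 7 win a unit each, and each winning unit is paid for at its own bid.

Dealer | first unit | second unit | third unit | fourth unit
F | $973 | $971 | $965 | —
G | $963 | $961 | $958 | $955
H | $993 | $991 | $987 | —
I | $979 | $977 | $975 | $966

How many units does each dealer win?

F 1, H 3, I 3

Merging the schedules and taking the best 7: 993 (H-1), 991 (H-2), 987 (H-3), 979 (I-1), 977 (I-2), 975 (I-3), 973 (F-1)
Next rejected bid: $971 (not a price — pay-as-bid).
Allocation: F 1, H 3, I 3.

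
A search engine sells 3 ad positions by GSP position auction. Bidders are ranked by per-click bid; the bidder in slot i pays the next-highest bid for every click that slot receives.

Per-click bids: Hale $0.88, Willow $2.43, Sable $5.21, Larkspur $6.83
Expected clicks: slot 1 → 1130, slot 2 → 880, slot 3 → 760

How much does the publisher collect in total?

Sorting advertisers: $6.83 (Larkspur) > $5.21 (Sable) > $2.43 (Willow) > $0.88 (Hale)
Slot 1: Larkspur pays $5.21 × 1130 = $5887.30
Slot 2: Sable pays $2.43 × 880 = $2138.40
Slot 3: Willow pays $0.88 × 760 = $668.80
Total = $8694.50

Total revenue: $8694.50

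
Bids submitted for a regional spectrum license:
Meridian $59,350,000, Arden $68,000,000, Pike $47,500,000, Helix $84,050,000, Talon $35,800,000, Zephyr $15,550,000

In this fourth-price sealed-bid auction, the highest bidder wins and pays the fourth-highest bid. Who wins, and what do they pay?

Helix pays $47,500,000

Rule: the highest bidder wins and pays the fourth-highest bid.
Sorting bids: 84,050,000 (Helix) > 68,000,000 (Arden) > 59,350,000 (Meridian) > 47,500,000 (Pike) > 35,800,000 (Talon) > 15,550,000 (Zephyr)
Helix is highest; pays the fourth-highest bid, $47,500,000.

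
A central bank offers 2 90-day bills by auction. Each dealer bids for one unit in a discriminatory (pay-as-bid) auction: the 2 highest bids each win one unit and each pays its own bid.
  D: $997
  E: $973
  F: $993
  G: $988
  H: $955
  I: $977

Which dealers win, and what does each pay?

Sorting: 997 (D), 993 (F), 988 (G), 977 (I), …
The 2 highest are D, F.
Each winner pays its own bid: D $997, F $993.

D $997, F $993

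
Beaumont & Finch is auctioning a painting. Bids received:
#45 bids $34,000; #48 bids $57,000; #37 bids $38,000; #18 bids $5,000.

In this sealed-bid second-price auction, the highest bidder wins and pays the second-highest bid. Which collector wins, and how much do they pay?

#48 pays $38,000

Sealed-bid second-price auction: the highest bidder wins and pays the second-highest bid.
Bids ranked: 57,000 (#48) > 38,000 (#37) > 34,000 (#45) > 5,000 (#18)
#48 wins with the highest bid; price is set by the runner-up at $38,000.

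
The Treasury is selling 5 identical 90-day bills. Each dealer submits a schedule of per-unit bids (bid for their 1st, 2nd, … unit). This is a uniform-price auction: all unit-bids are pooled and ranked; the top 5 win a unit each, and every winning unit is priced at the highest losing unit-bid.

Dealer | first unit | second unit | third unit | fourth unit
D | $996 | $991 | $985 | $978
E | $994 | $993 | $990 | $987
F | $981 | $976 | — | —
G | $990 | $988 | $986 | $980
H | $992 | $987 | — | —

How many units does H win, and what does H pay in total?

Pooled unit-bids ranked (top 5): 996 (D-1), 994 (E-1), 993 (E-2), 992 (H-1), 991 (D-2)
Highest rejected unit-bid = $990.
H wins 1 unit(s) at $990 each.

H: 1 unit, pays $990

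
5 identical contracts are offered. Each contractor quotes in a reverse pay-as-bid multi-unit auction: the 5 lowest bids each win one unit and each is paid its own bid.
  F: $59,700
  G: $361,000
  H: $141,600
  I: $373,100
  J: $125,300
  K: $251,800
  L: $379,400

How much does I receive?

Bids ranked low→high: 59,700 (F), 125,300 (J), 141,600 (H), 251,800 (K), 361,000 (G), 373,100 (I), 379,400 (L)
Winners (5 units): F, J, H, K, G.
I does not win → $0.

I is paid $0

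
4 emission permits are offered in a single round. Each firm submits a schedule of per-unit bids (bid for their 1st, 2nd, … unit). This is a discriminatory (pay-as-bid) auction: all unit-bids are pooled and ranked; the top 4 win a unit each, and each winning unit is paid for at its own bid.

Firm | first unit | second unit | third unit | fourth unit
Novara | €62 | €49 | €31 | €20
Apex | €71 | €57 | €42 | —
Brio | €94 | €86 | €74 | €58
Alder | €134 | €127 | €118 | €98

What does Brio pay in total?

All unit-bids, highest first — top 4: 134 (Alder-1), 127 (Alder-2), 118 (Alder-3), 98 (Alder-4)
Next rejected bid: €94 (not a price — pay-as-bid).
Brio wins no units.

Brio pays €0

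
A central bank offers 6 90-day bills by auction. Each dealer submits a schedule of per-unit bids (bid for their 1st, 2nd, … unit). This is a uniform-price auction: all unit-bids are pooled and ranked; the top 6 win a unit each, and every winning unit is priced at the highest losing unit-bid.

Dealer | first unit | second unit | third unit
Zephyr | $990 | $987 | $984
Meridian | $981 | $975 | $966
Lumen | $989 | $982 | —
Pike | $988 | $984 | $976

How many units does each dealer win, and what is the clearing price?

Pooled unit-bids ranked (top 6): 990 (Zephyr-1), 989 (Lumen-1), 988 (Pike-1), 987 (Zephyr-2), 984 (Zephyr-3), 984 (Pike-2)
The (k+1)-th unit-bid is $982.
Allocation: Lumen 1, Pike 2, Zephyr 3.

Lumen 1, Pike 2, Zephyr 3; clearing price $982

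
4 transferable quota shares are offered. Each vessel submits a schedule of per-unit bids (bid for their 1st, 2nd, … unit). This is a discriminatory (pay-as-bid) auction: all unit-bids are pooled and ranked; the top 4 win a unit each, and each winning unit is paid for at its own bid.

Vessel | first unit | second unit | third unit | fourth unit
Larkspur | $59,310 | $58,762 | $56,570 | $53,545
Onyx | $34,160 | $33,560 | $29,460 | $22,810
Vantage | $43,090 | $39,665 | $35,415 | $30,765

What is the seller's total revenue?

Total revenue: $228,187

Merging the schedules and taking the best 4: 59,310 (Larkspur-1), 58,762 (Larkspur-2), 56,570 (Larkspur-3), 53,545 (Larkspur-4)
Next rejected bid: $43,090 (not a price — pay-as-bid).
Each winning unit pays its own bid.
Revenue = 59,310 + 58,762 + 56,570 + 53,545 = $228,187.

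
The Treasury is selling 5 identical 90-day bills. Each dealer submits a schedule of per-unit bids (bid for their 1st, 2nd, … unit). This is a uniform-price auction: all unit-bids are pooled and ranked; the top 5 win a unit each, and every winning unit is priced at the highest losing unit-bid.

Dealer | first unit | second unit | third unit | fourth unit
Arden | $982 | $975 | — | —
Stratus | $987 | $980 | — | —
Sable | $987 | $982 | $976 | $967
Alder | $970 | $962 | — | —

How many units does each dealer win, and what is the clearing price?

Arden 1, Sable 2, Stratus 2; clearing price $976

Merging the schedules and taking the best 5: 987 (Stratus-1), 987 (Sable-1), 982 (Arden-1), 982 (Sable-2), 980 (Stratus-2)
Highest rejected unit-bid = $976.
Allocation: Arden 1, Sable 2, Stratus 2.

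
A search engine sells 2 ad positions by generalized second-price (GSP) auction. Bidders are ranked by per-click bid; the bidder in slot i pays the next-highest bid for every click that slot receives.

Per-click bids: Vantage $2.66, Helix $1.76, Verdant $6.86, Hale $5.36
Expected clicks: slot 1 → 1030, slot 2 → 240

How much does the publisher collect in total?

Ranked by bid: $6.86 (Verdant) > $5.36 (Hale) > $2.66 (Vantage) > …
Slot 1: Verdant pays $5.36 × 1030 = $5520.80
Slot 2: Hale pays $2.66 × 240 = $638.40
Total = $6159.20

Total revenue: $6159.20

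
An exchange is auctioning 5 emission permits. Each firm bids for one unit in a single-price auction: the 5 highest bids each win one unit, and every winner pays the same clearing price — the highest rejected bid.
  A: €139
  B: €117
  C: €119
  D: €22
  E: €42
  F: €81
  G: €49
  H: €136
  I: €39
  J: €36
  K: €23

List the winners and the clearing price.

Bids ranked high→low: 139 (A), 136 (H), 119 (C), 117 (B), 81 (F), 49 (G), 42 (E), …
Top 5: A, H, C, B, F.
First losing bid is G's €49, which sets the uniform price.

A, H, C, B, F; each pays €49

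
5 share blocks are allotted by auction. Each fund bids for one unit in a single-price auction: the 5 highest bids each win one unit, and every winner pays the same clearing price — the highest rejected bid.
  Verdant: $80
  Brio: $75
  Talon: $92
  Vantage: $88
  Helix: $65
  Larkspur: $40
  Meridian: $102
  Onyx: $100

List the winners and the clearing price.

Meridian, Onyx, Talon, Vantage, Verdant; each pays $75

Ordering the bids: 102 (Meridian), 100 (Onyx), 92 (Talon), 88 (Vantage), 80 (Verdant), 75 (Brio), 65 (Helix), …
Top 5: Meridian, Onyx, Talon, Vantage, Verdant.
Clearing price = highest rejected bid = $75.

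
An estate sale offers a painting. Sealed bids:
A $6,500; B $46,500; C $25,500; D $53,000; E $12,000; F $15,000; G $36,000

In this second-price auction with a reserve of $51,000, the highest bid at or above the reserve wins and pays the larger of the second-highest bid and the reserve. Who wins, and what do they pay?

D pays $51,000

Sorting bids: 53,000 (D) > 46,500 (B) > 36,000 (G) > 25,500 (C) > 15,000 (F) > 12,000 (E) > …
Highest eligible bid: D at $53,000.
Second-highest bid $46,500 is below the reserve $51,000, so the reserve binds → payment $51,000.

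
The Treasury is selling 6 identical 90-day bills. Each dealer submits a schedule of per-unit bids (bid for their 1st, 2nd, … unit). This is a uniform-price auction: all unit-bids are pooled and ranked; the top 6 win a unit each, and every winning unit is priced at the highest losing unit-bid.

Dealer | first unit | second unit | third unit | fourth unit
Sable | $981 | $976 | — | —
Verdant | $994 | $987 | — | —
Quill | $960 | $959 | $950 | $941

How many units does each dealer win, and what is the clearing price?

Quill 2, Sable 2, Verdant 2; clearing price $950

Pooled unit-bids ranked (top 6): 994 (Verdant-1), 987 (Verdant-2), 981 (Sable-1), 976 (Sable-2), 960 (Quill-1), 959 (Quill-2)
First bid not allocated: $950.
Allocation: Quill 2, Sable 2, Verdant 2.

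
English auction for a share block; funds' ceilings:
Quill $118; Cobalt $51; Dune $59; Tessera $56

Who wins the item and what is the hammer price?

Limits in order: 118 (Quill) > 59 (Dune) > 56 (Tessera) > 51 (Cobalt)
Dune is the last rival to drop out, at $59; Quill remains and wins at that price.

Quill wins at $59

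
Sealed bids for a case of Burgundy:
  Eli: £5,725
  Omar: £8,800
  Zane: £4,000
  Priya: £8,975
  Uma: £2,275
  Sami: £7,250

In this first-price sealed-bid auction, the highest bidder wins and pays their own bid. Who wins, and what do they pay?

Bids in order: 8,975 (Priya) > 8,800 (Omar) > 7,250 (Sami) > 5,725 (Eli) > 4,000 (Zane) > 2,275 (Uma)
First-price: Priya pays what they bid, £8,975.

Priya pays £8,975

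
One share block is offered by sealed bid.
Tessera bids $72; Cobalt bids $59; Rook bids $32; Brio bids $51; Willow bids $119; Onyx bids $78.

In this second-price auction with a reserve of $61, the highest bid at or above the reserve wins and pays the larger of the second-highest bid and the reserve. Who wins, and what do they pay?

Rule: the highest bid at or above the reserve wins and pays the larger of the second-highest bid and the reserve.
Bids ranked: 119 (Willow) > 78 (Onyx) > 72 (Tessera) > 59 (Cobalt) > 51 (Brio) > 32 (Rook)
Willow has the top bid at or above the reserve ($119).
max(second-highest $78, reserve $61) = $78; the reserve does not bind.

Willow pays $78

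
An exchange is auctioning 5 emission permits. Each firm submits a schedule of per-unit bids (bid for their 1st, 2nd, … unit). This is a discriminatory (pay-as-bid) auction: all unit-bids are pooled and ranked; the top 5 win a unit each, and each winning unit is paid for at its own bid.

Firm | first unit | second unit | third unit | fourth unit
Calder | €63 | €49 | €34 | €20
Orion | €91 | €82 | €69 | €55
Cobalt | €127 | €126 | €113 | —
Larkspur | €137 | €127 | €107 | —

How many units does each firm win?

Cobalt 3, Larkspur 2

Merging the schedules and taking the best 5: 137 (Larkspur-1), 127 (Cobalt-1), 127 (Larkspur-2), 126 (Cobalt-2), 113 (Cobalt-3)
Next rejected bid: €107 (not a price — pay-as-bid).
Allocation: Cobalt 3, Larkspur 2.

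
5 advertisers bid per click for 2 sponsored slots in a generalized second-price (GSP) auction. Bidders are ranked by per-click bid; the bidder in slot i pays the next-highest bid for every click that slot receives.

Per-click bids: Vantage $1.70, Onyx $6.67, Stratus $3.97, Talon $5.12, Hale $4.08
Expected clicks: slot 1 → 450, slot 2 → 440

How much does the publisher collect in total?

Total revenue: $4099.20

Per-click bids in order: $6.67 (Onyx) > $5.12 (Talon) > $4.08 (Hale) > …
Slot 1: Onyx pays $5.12 × 450 = $2304.00
Slot 2: Talon pays $4.08 × 440 = $1795.20
Total = $4099.20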